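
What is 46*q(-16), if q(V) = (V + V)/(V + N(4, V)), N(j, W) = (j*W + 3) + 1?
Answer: 368/19 ≈ 19.368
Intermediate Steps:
N(j, W) = 4 + W*j (N(j, W) = (W*j + 3) + 1 = (3 + W*j) + 1 = 4 + W*j)
q(V) = 2*V/(4 + 5*V) (q(V) = (V + V)/(V + (4 + V*4)) = (2*V)/(V + (4 + 4*V)) = (2*V)/(4 + 5*V) = 2*V/(4 + 5*V))
46*q(-16) = 46*(2*(-16)/(4 + 5*(-16))) = 46*(2*(-16)/(4 - 80)) = 46*(2*(-16)/(-76)) = 46*(2*(-16)*(-1/76)) = 46*(8/19) = 368/19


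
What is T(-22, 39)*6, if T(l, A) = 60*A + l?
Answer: 13908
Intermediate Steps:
T(l, A) = l + 60*A
T(-22, 39)*6 = (-22 + 60*39)*6 = (-22 + 2340)*6 = 2318*6 = 13908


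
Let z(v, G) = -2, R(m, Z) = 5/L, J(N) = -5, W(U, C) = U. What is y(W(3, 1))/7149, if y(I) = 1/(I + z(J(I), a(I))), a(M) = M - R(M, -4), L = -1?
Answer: 1/7149 ≈ 0.00013988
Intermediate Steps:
R(m, Z) = -5 (R(m, Z) = 5/(-1) = 5*(-1) = -5)
a(M) = 5 + M (a(M) = M - 1*(-5) = M + 5 = 5 + M)
y(I) = 1/(-2 + I) (y(I) = 1/(I - 2) = 1/(-2 + I))
y(W(3, 1))/7149 = 1/((-2 + 3)*7149) = (1/7149)/1 = 1*(1/7149) = 1/7149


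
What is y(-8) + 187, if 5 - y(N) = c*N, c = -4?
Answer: 160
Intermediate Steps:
y(N) = 5 + 4*N (y(N) = 5 - (-4)*N = 5 + 4*N)
y(-8) + 187 = (5 + 4*(-8)) + 187 = (5 - 32) + 187 = -27 + 187 = 160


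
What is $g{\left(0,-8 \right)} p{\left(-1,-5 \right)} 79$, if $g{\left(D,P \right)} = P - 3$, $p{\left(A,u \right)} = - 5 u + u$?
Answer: $-17380$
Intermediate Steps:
$p{\left(A,u \right)} = - 4 u$
$g{\left(D,P \right)} = -3 + P$ ($g{\left(D,P \right)} = P - 3 = -3 + P$)
$g{\left(0,-8 \right)} p{\left(-1,-5 \right)} 79 = \left(-3 - 8\right) \left(\left(-4\right) \left(-5\right)\right) 79 = \left(-11\right) 20 \cdot 79 = \left(-220\right) 79 = -17380$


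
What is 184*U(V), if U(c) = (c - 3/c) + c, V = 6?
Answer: 2116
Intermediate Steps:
U(c) = -3/c + 2*c
184*U(V) = 184*(-3/6 + 2*6) = 184*(-3*⅙ + 12) = 184*(-½ + 12) = 184*(23/2) = 2116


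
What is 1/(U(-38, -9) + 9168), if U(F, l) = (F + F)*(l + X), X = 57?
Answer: 1/5520 ≈ 0.00018116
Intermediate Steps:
U(F, l) = 2*F*(57 + l) (U(F, l) = (F + F)*(l + 57) = (2*F)*(57 + l) = 2*F*(57 + l))
1/(U(-38, -9) + 9168) = 1/(2*(-38)*(57 - 9) + 9168) = 1/(2*(-38)*48 + 9168) = 1/(-3648 + 9168) = 1/5520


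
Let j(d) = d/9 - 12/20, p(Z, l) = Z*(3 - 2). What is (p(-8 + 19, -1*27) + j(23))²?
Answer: 339889/2025 ≈ 167.85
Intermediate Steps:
p(Z, l) = Z (p(Z, l) = Z*1 = Z)
j(d) = -⅗ + d/9 (j(d) = d*(⅑) - 12*1/20 = d/9 - ⅗ = -⅗ + d/9)
(p(-8 + 19, -1*27) + j(23))² = ((-8 + 19) + (-⅗ + (⅑)*23))² = (11 + (-⅗ + 23/9))² = (11 + 88/45)² = (583/45)² = 339889/2025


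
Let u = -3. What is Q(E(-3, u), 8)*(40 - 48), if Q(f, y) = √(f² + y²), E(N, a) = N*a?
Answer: -8*√145 ≈ -96.333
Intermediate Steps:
Q(E(-3, u), 8)*(40 - 48) = √((-3*(-3))² + 8²)*(40 - 48) = √(9² + 64)*(-8) = √(81 + 64)*(-8) = √145*(-8) = -8*√145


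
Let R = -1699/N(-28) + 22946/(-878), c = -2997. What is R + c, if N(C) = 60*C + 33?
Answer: -2185080071/723033 ≈ -3022.1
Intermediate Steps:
N(C) = 33 + 60*C
R = -18150170/723033 (R = -1699/(33 + 60*(-28)) + 22946/(-878) = -1699/(33 - 1680) + 22946*(-1/878) = -1699/(-1647) - 11473/439 = -1699*(-1/1647) - 11473/439 = 1699/1647 - 11473/439 = -18150170/723033 ≈ -25.103)
R + c = -18150170/723033 - 2997 = -2185080071/723033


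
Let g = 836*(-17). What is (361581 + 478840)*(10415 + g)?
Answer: -3191078537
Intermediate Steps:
g = -14212
(361581 + 478840)*(10415 + g) = (361581 + 478840)*(10415 - 14212) = 840421*(-3797) = -3191078537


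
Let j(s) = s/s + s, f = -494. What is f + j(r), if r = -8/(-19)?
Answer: -9359/19 ≈ -492.58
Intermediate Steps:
r = 8/19 (r = -8*(-1/19) = 8/19 ≈ 0.42105)
j(s) = 1 + s
f + j(r) = -494 + (1 + 8/19) = -494 + 27/19 = -9359/19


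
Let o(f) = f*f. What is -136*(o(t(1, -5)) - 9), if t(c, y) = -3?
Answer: 0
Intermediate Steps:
o(f) = f**2
-136*(o(t(1, -5)) - 9) = -136*((-3)**2 - 9) = -136*(9 - 9) = -136*0 = 0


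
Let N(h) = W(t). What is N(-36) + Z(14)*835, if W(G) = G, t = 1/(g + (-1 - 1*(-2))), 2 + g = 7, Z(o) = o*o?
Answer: 981961/6 ≈ 1.6366e+5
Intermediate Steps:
Z(o) = o**2
g = 5 (g = -2 + 7 = 5)
t = 1/6 (t = 1/(5 + (-1 - 1*(-2))) = 1/(5 + (-1 + 2)) = 1/(5 + 1) = 1/6 ≈ 0.16667)
N(h) = 1/6
N(-36) + Z(14)*835 = 1/6 + 14**2*835 = 1/6 + 196*835 = 1/6 + 163660 = 981961/6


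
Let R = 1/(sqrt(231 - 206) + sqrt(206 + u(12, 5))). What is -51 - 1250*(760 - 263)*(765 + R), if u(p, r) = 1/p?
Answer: -1032694667073/2173 - 1242500*sqrt(7419)/2173 ≈ -4.7529e+8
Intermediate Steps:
R = 1/(5 + sqrt(7419)/6) (R = 1/(sqrt(231 - 206) + sqrt(206 + 1/12)) = 1/(sqrt(25) + sqrt(206 + 1/12)) = 1/(5 + sqrt(2473/12)) = 1/(5 + sqrt(7419)/6) ≈ 0.051665)
-51 - 1250*(760 - 263)*(765 + R) = -51 - 1250*(760 - 263)*(765 + (-60/2173 + 2*sqrt(7419)/2173)) = -51 - 621250*(1662285/2173 + 2*sqrt(7419)/2173) = -51 - 1250*(826155645/2173 + 994*sqrt(7419)/2173) = -51 + (-1032694556250/2173 - 1242500*sqrt(7419)/2173) = -1032694667073/2173 - 1242500*sqrt(7419)/2173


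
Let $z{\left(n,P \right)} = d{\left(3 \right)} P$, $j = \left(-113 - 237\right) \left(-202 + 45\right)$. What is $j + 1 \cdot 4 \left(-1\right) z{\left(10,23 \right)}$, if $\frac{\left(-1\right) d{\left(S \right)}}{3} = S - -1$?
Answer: $56054$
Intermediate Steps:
$j = 54950$ ($j = \left(-350\right) \left(-157\right) = 54950$)
$d{\left(S \right)} = -3 - 3 S$ ($d{\left(S \right)} = - 3 \left(S - -1\right) = - 3 \left(S + 1\right) = - 3 \left(1 + S\right) = -3 - 3 S$)
$z{\left(n,P \right)} = - 12 P$ ($z{\left(n,P \right)} = \left(-3 - 9\right) P = - 12 P$)
$j + 1 \cdot 4 \left(-1\right) z{\left(10,23 \right)} = 54950 + 1 \cdot 4 \left(-1\right) \left(\left(-12\right) 23\right) = 54950 + 4 \left(-1\right) \left(-276\right) = 54950 - -1104 = 54950 + 1104 = 56054$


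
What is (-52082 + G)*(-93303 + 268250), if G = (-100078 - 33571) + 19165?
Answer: -29140222002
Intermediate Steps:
G = -114484 (G = -133649 + 19165 = -114484)
(-52082 + G)*(-93303 + 268250) = (-52082 - 114484)*(-93303 + 268250) = -166566*174947 = -29140222002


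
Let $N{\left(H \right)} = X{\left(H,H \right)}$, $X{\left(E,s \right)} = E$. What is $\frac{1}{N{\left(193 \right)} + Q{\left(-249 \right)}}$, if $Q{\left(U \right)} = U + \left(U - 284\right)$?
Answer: $- \frac{1}{589} \approx -0.0016978$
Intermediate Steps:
$Q{\left(U \right)} = -284 + 2 U$ ($Q{\left(U \right)} = U + \left(-284 + U\right) = -284 + 2 U$)
$N{\left(H \right)} = H$
$\frac{1}{N{\left(193 \right)} + Q{\left(-249 \right)}} = \frac{1}{193 + \left(-284 + 2 \left(-249\right)\right)} = \frac{1}{193 - 782} = \frac{1}{-589} = - \frac{1}{589}$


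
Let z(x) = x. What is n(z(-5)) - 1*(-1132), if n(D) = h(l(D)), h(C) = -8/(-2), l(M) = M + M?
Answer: 1136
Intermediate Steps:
l(M) = 2*M
h(C) = 4 (h(C) = -8*(-1/2) = 4)
n(D) = 4
n(z(-5)) - 1*(-1132) = 4 - 1*(-1132) = 4 + 1132 = 1136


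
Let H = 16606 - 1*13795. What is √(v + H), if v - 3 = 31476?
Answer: 3*√3810 ≈ 185.18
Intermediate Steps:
v = 31479 (v = 3 + 31476 = 31479)
H = 2811 (H = 16606 - 13795 = 2811)
√(v + H) = √(31479 + 2811) = √34290 = 3*√3810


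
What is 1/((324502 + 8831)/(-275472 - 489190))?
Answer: -764662/333333 ≈ -2.2940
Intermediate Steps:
1/((324502 + 8831)/(-275472 - 489190)) = 1/(333333/(-764662)) = 1/(333333*(-1/764662)) = 1/(-333333/764662) = -764662/333333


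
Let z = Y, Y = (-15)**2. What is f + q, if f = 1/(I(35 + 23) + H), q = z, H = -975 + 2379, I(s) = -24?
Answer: 310501/1380 ≈ 225.00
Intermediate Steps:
Y = 225
z = 225
H = 1404
q = 225
f = 1/1380 (f = 1/(-24 + 1404) = 1/1380 ≈ 0.00072464)
f + q = 1/1380 + 225 = 310501/1380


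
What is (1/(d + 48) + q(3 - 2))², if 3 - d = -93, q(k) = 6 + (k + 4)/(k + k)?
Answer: 1500625/20736 ≈ 72.368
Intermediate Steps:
q(k) = 6 + (4 + k)/(2*k) (q(k) = 6 + (4 + k)/((2*k)) = 6 + (4 + k)*(1/(2*k)) = 6 + (4 + k)/(2*k))
d = 96 (d = 3 - 1*(-93) = 3 + 93 = 96)
(1/(d + 48) + q(3 - 2))² = (1/(96 + 48) + (13/2 + 2/(3 - 2)))² = (1/144 + (13/2 + 2/1))² = (1/144 + (13/2 + 2*1))² = (1/144 + (13/2 + 2))² = (1/144 + 17/2)² = (1225/144)² = 1500625/20736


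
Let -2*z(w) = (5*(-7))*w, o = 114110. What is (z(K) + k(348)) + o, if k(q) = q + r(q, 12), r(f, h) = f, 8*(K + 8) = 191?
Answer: 1841341/16 ≈ 1.1508e+5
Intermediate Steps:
K = 127/8 (K = -8 + (⅛)*191 = -8 + 191/8 = 127/8 ≈ 15.875)
k(q) = 2*q (k(q) = q + q = 2*q)
z(w) = 35*w/2 (z(w) = -5*(-7)*w/2 = -(-35)*w/2 = 35*w/2)
(z(K) + k(348)) + o = ((35/2)*(127/8) + 2*348) + 114110 = (4445/16 + 696) + 114110 = 15581/16 + 114110 = 1841341/16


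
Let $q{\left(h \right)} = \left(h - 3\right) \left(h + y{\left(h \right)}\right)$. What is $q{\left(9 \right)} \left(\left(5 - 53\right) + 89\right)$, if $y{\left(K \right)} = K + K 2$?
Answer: $8856$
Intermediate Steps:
$y{\left(K \right)} = 3 K$ ($y{\left(K \right)} = K + 2 K = 3 K$)
$q{\left(h \right)} = 4 h \left(-3 + h\right)$ ($q{\left(h \right)} = \left(h - 3\right) \left(h + 3 h\right) = \left(-3 + h\right) 4 h = 4 h \left(-3 + h\right)$)
$q{\left(9 \right)} \left(\left(5 - 53\right) + 89\right) = 4 \cdot 9 \left(-3 + 9\right) \left(\left(5 - 53\right) + 89\right) = 4 \cdot 9 \cdot 6 \left(\left(5 - 53\right) + 89\right) = 216 \left(-48 + 89\right) = 216 \cdot 41 = 8856$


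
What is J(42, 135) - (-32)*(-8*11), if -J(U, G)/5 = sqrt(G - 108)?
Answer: -2816 - 15*sqrt(3) ≈ -2842.0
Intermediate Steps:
J(U, G) = -5*sqrt(-108 + G) (J(U, G) = -5*sqrt(G - 108) = -5*sqrt(-108 + G))
J(42, 135) - (-32)*(-8*11) = -5*sqrt(-108 + 135) - (-32)*(-8*11) = -15*sqrt(3) - (-32)*(-88) = -15*sqrt(3) - 1*2816 = -15*sqrt(3) - 2816 = -2816 - 15*sqrt(3)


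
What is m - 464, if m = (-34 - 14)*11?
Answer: -992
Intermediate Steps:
m = -528 (m = -48*11 = -528)
m - 464 = -528 - 464 = -992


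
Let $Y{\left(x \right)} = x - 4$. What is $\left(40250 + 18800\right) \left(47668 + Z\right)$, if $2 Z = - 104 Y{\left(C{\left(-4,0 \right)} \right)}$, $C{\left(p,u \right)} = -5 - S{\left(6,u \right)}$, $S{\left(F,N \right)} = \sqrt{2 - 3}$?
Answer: $2842430800 + 3070600 i \approx 2.8424 \cdot 10^{9} + 3.0706 \cdot 10^{6} i$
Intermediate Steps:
$S{\left(F,N \right)} = i$ ($S{\left(F,N \right)} = \sqrt{-1} = i$)
$C{\left(p,u \right)} = -5 - i$
$Y{\left(x \right)} = -4 + x$ ($Y{\left(x \right)} = x - 4 = -4 + x$)
$Z = 468 + 52 i$ ($Z = \frac{\left(-104\right) \left(-4 - \left(5 + i\right)\right)}{2} = \frac{\left(-104\right) \left(-9 - i\right)}{2} = \frac{936 + 104 i}{2} = 468 + 52 i \approx 468.0 + 52.0 i$)
$\left(40250 + 18800\right) \left(47668 + Z\right) = \left(40250 + 18800\right) \left(47668 + \left(468 + 52 i\right)\right) = 59050 \left(48136 + 52 i\right) = 2842430800 + 3070600 i$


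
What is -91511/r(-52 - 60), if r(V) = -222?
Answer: 91511/222 ≈ 412.21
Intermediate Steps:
-91511/r(-52 - 60) = -91511/(-222) = -91511*(-1/222) = 91511/222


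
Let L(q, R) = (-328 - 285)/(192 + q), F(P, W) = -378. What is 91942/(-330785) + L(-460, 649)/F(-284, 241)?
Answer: -1359551939/4787120520 ≈ -0.28400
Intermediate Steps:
L(q, R) = -613/(192 + q)
91942/(-330785) + L(-460, 649)/F(-284, 241) = 91942/(-330785) - 613/(192 - 460)/(-378) = 91942*(-1/330785) - 613/(-268)*(-1/378) = -91942/330785 - 613*(-1/268)*(-1/378) = -91942/330785 + (613/268)*(-1/378) = -91942/330785 - 613/101304 = -1359551939/4787120520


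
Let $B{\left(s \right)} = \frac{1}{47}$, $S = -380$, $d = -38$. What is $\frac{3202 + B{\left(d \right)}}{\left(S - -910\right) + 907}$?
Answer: $\frac{50165}{22513} \approx 2.2283$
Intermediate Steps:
$B{\left(s \right)} = \frac{1}{47}$
$\frac{3202 + B{\left(d \right)}}{\left(S - -910\right) + 907} = \frac{3202 + \frac{1}{47}}{\left(-380 - -910\right) + 907} = \frac{150495}{47 \left(\left(-380 + 910\right) + 907\right)} = \frac{150495}{47 \left(530 + 907\right)} = \frac{150495}{47 \cdot 1437} = \frac{150495}{47} \cdot \frac{1}{1437} = \frac{50165}{22513}$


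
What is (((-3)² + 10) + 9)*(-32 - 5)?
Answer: -1036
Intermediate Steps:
(((-3)² + 10) + 9)*(-32 - 5) = ((9 + 10) + 9)*(-37) = (19 + 9)*(-37) = 28*(-37) = -1036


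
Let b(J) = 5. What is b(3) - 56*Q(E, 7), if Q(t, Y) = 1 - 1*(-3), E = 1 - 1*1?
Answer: -219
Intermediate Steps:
E = 0 (E = 1 - 1 = 0)
Q(t, Y) = 4 (Q(t, Y) = 1 + 3 = 4)
b(3) - 56*Q(E, 7) = 5 - 56*4 = 5 - 224 = -219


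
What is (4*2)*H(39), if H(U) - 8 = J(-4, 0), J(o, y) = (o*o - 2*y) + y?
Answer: 192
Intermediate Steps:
J(o, y) = o² - y (J(o, y) = (o² - 2*y) + y = o² - y)
H(U) = 24 (H(U) = 8 + ((-4)² - 1*0) = 8 + (16 + 0) = 8 + 16 = 24)
(4*2)*H(39) = (4*2)*24 = 8*24 = 192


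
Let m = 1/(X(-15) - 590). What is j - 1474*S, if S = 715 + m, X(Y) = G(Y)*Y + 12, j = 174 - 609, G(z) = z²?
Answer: -62206333/59 ≈ -1.0543e+6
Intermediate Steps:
j = -435
X(Y) = 12 + Y³ (X(Y) = Y²*Y + 12 = Y³ + 12 = 12 + Y³)
m = -1/3953 (m = 1/((12 + (-15)³) - 590) = 1/((12 - 3375) - 590) = 1/(-3363 - 590) = 1/(-3953) = -1/3953 ≈ -0.00025297)
S = 2826394/3953 (S = 715 - 1/3953 = 2826394/3953 ≈ 715.00)
j - 1474*S = -435 - 1474*2826394/3953 = -435 - 62180668/59 = -62206333/59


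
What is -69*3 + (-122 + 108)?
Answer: -221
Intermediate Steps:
-69*3 + (-122 + 108) = -207 - 14 = -221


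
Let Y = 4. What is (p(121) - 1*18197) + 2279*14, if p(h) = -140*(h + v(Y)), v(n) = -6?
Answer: -2391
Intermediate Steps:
p(h) = 840 - 140*h (p(h) = -140*(h - 6) = -140*(-6 + h) = 840 - 140*h)
(p(121) - 1*18197) + 2279*14 = ((840 - 140*121) - 1*18197) + 2279*14 = ((840 - 16940) - 18197) + 31906 = (-16100 - 18197) + 31906 = -34297 + 31906 = -2391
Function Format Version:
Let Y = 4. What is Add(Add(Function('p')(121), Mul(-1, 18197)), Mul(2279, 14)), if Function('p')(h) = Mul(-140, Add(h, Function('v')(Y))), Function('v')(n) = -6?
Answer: -2391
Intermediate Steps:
Function('p')(h) = Add(840, Mul(-140, h)) (Function('p')(h) = Mul(-140, Add(h, -6)) = Mul(-140, Add(-6, h)) = Add(840, Mul(-140, h)))
Add(Add(Function('p')(121), Mul(-1, 18197)), Mul(2279, 14)) = Add(Add(Add(840, Mul(-140, 121)), Mul(-1, 18197)), Mul(2279, 14)) = Add(Add(Add(840, -16940), -18197), 31906) = Add(Add(-16100, -18197), 31906) = Add(-34297, 31906) = -2391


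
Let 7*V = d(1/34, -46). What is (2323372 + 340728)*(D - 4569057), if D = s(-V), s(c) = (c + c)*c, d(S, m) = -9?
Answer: -596448381347100/49 ≈ -1.2172e+13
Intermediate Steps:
V = -9/7 (V = (⅐)*(-9) = -9/7 ≈ -1.2857)
s(c) = 2*c² (s(c) = (2*c)*c = 2*c²)
D = 162/49 (D = 2*(-1*(-9/7))² = 2*(9/7)² = 2*(81/49) = 162/49 ≈ 3.3061)
(2323372 + 340728)*(D - 4569057) = (2323372 + 340728)*(162/49 - 4569057) = 2664100*(-223883631/49) = -596448381347100/49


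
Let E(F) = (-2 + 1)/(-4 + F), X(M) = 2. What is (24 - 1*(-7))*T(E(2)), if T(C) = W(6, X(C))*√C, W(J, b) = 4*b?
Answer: 124*√2 ≈ 175.36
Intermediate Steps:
E(F) = -1/(-4 + F)
T(C) = 8*√C (T(C) = (4*2)*√C = 8*√C)
(24 - 1*(-7))*T(E(2)) = (24 - 1*(-7))*(8*√(-1/(-4 + 2))) = (24 + 7)*(8*√(-1/(-2))) = 31*(8*√(-1*(-½))) = 31*(8*√(½)) = 31*(8*(√2/2)) = 31*(4*√2) = 124*√2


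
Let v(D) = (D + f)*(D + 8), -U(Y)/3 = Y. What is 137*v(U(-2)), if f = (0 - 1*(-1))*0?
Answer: 11508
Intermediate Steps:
U(Y) = -3*Y
f = 0 (f = (0 + 1)*0 = 1*0 = 0)
v(D) = D*(8 + D) (v(D) = (D + 0)*(D + 8) = D*(8 + D))
137*v(U(-2)) = 137*((-3*(-2))*(8 - 3*(-2))) = 137*(6*(8 + 6)) = 137*(6*14) = 137*84 = 11508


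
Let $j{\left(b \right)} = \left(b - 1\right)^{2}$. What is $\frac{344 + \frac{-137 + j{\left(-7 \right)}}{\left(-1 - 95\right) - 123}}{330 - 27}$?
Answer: $\frac{1033}{909} \approx 1.1364$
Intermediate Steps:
$j{\left(b \right)} = \left(-1 + b\right)^{2}$
$\frac{344 + \frac{-137 + j{\left(-7 \right)}}{\left(-1 - 95\right) - 123}}{330 - 27} = \frac{344 + \frac{-137 + \left(-1 - 7\right)^{2}}{\left(-1 - 95\right) - 123}}{330 - 27} = \frac{344 + \frac{-137 + \left(-8\right)^{2}}{-96 - 123}}{303} = \left(344 + \frac{-137 + 64}{-219}\right) \frac{1}{303} = \left(344 - - \frac{1}{3}\right) \frac{1}{303} = \left(344 + \frac{1}{3}\right) \frac{1}{303} = \frac{1033}{3} \cdot \frac{1}{303} = \frac{1033}{909}$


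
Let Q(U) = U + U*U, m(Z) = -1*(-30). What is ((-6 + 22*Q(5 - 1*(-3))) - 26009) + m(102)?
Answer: -24401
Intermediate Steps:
m(Z) = 30
Q(U) = U + U**2
((-6 + 22*Q(5 - 1*(-3))) - 26009) + m(102) = ((-6 + 22*((5 - 1*(-3))*(1 + (5 - 1*(-3))))) - 26009) + 30 = ((-6 + 22*((5 + 3)*(1 + (5 + 3)))) - 26009) + 30 = ((-6 + 22*(8*(1 + 8))) - 26009) + 30 = ((-6 + 22*(8*9)) - 26009) + 30 = ((-6 + 22*72) - 26009) + 30 = ((-6 + 1584) - 26009) + 30 = (1578 - 26009) + 30 = -24431 + 30 = -24401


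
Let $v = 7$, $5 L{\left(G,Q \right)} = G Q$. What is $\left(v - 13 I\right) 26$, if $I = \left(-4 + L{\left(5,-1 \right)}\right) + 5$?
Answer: $182$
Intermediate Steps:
$L{\left(G,Q \right)} = \frac{G Q}{5}$
$I = 0$ ($I = \left(-4 + \frac{1}{5} \cdot 5 \left(-1\right)\right) + 5 = \left(-4 - 1\right) + 5 = -5 + 5 = 0$)
$\left(v - 13 I\right) 26 = \left(7 - 0\right) 26 = \left(7 + 0\right) 26 = 7 \cdot 26 = 182$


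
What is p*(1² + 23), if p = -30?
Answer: -720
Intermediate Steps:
p*(1² + 23) = -30*(1² + 23) = -30*(1 + 23) = -30*24 = -720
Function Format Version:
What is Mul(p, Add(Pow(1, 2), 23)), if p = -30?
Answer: -720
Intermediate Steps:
Mul(p, Add(Pow(1, 2), 23)) = Mul(-30, Add(Pow(1, 2), 23)) = Mul(-30, Add(1, 23)) = Mul(-30, 24) = -720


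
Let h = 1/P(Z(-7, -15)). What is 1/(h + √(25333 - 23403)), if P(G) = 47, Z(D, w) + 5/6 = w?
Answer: -47/4263369 + 2209*√1930/4263369 ≈ 0.022752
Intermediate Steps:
Z(D, w) = -⅚ + w
h = 1/47 ≈ 0.021277
1/(h + √(25333 - 23403)) = 1/(1/47 + √(25333 - 23403)) = 1/(1/47 + √1930)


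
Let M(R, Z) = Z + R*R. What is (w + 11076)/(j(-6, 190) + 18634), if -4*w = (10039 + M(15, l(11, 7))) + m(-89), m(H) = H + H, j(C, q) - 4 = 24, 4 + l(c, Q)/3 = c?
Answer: 34197/74648 ≈ 0.45811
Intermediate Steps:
l(c, Q) = -12 + 3*c
j(C, q) = 28 (j(C, q) = 4 + 24 = 28)
M(R, Z) = Z + R²
m(H) = 2*H
w = -10107/4 (w = -((10039 + ((-12 + 3*11) + 15²)) + 2*(-89))/4 = -((10039 + ((-12 + 33) + 225)) - 178)/4 = -((10039 + (21 + 225)) - 178)/4 = -((10039 + 246) - 178)/4 = -(10285 - 178)/4 = -¼*10107 = -10107/4 ≈ -2526.8)
(w + 11076)/(j(-6, 190) + 18634) = (-10107/4 + 11076)/(28 + 18634) = (34197/4)/18662 = (34197/4)*(1/18662) = 34197/74648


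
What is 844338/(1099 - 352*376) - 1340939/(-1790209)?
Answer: -445179740025/78323433959 ≈ -5.6839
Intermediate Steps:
844338/(1099 - 352*376) - 1340939/(-1790209) = 844338/(1099 - 132352) - 1340939*(-1/1790209) = 844338/(-131253) + 1340939/1790209 = 844338*(-1/131253) + 1340939/1790209 = -281446/43751 + 1340939/1790209 = -445179740025/78323433959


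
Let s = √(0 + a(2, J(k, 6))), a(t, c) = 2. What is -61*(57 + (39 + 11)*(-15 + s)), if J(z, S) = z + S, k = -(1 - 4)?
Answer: 42273 - 3050*√2 ≈ 37960.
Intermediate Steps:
k = 3 (k = -1*(-3) = 3)
J(z, S) = S + z
s = √2 (s = √(0 + 2) = √2 ≈ 1.4142)
-61*(57 + (39 + 11)*(-15 + s)) = -61*(57 + (39 + 11)*(-15 + √2)) = -61*(57 + 50*(-15 + √2)) = -61*(57 + (-750 + 50*√2)) = -61*(-693 + 50*√2) = 42273 - 3050*√2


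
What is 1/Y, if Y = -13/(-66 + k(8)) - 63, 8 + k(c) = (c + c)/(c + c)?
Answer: -73/4586 ≈ -0.015918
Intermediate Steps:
k(c) = -7 (k(c) = -8 + (c + c)/(c + c) = -8 + (2*c)/((2*c)) = -8 + (2*c)*(1/(2*c)) = -8 + 1 = -7)
Y = -4586/73 (Y = -13/(-66 - 7) - 63 = -13/(-73) - 63 = -1/73*(-13) - 63 = 13/73 - 63 = -4586/73 ≈ -62.822)
1/Y = 1/(-4586/73) = -73/4586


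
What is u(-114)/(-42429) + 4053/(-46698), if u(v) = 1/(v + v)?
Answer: -6534652223/75291278796 ≈ -0.086792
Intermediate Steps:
u(v) = 1/(2*v)
u(-114)/(-42429) + 4053/(-46698) = ((½)/(-114))/(-42429) + 4053/(-46698) = ((½)*(-1/114))*(-1/42429) + 4053*(-1/46698) = -1/228*(-1/42429) - 1351/15566 = 1/9673812 - 1351/15566 = -6534652223/75291278796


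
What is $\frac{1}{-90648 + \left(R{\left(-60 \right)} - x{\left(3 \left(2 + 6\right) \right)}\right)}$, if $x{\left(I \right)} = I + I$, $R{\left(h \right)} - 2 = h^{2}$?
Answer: $- \frac{1}{87094} \approx -1.1482 \cdot 10^{-5}$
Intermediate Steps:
$R{\left(h \right)} = 2 + h^{2}$
$x{\left(I \right)} = 2 I$
$\frac{1}{-90648 + \left(R{\left(-60 \right)} - x{\left(3 \left(2 + 6\right) \right)}\right)} = \frac{1}{-90648 - \left(-2 - 3600 + 2 \cdot 3 \left(2 + 6\right)\right)} = \frac{1}{-90648 + \left(\left(2 + 3600\right) - 2 \cdot 3 \cdot 8\right)} = \frac{1}{-90648 + \left(3602 - 2 \cdot 24\right)} = \frac{1}{-90648 + \left(3602 - 48\right)} = \frac{1}{-90648 + 3554} = \frac{1}{-87094} = - \frac{1}{87094}$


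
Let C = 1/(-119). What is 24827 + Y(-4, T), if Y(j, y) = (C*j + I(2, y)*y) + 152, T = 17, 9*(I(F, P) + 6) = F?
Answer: 26647349/1071 ≈ 24881.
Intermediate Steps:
I(F, P) = -6 + F/9
C = -1/119 ≈ -0.0084034
Y(j, y) = 152 - 52*y/9 - j/119 (Y(j, y) = (-j/119 + (-6 + (⅑)*2)*y) + 152 = (-j/119 + (-6 + 2/9)*y) + 152 = (-j/119 - 52*y/9) + 152 = (-52*y/9 - j/119) + 152 = 152 - 52*y/9 - j/119)
24827 + Y(-4, T) = 24827 + (152 - 52/9*17 - 1/119*(-4)) = 24827 + (152 - 884/9 + 4/119) = 24827 + 57632/1071 = 26647349/1071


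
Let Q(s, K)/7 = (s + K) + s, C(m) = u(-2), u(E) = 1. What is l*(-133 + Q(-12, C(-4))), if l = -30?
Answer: 8820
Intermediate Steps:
C(m) = 1
Q(s, K) = 7*K + 14*s (Q(s, K) = 7*((s + K) + s) = 7*((K + s) + s) = 7*(K + 2*s) = 7*K + 14*s)
l*(-133 + Q(-12, C(-4))) = -30*(-133 + (7*1 + 14*(-12))) = -30*(-133 + (7 - 168)) = -30*(-133 - 161) = -30*(-294) = 8820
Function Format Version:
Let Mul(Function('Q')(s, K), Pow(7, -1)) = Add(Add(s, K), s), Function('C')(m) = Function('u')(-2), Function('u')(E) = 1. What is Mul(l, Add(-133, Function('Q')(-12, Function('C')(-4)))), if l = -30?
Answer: 8820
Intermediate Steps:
Function('C')(m) = 1
Function('Q')(s, K) = Add(Mul(7, K), Mul(14, s)) (Function('Q')(s, K) = Mul(7, Add(Add(s, K), s)) = Mul(7, Add(Add(K, s), s)) = Mul(7, Add(K, Mul(2, s))) = Add(Mul(7, K), Mul(14, s)))
Mul(l, Add(-133, Function('Q')(-12, Function('C')(-4)))) = Mul(-30, Add(-133, Add(Mul(7, 1), Mul(14, -12)))) = Mul(-30, Add(-133, Add(7, -168))) = Mul(-30, Add(-133, -161)) = Mul(-30, -294) = 8820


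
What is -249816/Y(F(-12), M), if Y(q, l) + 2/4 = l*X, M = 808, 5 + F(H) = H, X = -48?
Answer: 499632/77569 ≈ 6.4411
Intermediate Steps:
F(H) = -5 + H
Y(q, l) = -½ - 48*l (Y(q, l) = -½ + l*(-48) = -½ - 48*l)
-249816/Y(F(-12), M) = -249816/(-½ - 48*808) = -249816/(-½ - 38784) = -249816/(-77569/2) = -249816*(-2/77569) = 499632/77569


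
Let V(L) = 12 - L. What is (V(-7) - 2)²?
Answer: 289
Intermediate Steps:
(V(-7) - 2)² = ((12 - 1*(-7)) - 2)² = ((12 + 7) - 2)² = (19 - 2)² = 17² = 289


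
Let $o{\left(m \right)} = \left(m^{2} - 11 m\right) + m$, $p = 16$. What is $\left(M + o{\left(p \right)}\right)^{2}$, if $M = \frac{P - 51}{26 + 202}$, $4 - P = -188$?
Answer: $\frac{53919649}{5776} \approx 9335.1$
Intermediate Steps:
$P = 192$ ($P = 4 - -188 = 4 + 188 = 192$)
$o{\left(m \right)} = m^{2} - 10 m$
$M = \frac{47}{76}$ ($M = \frac{192 - 51}{26 + 202} = \frac{141}{228} = 141 \cdot \frac{1}{228} = \frac{47}{76} \approx 0.61842$)
$\left(M + o{\left(p \right)}\right)^{2} = \left(\frac{47}{76} + 16 \left(-10 + 16\right)\right)^{2} = \left(\frac{47}{76} + 16 \cdot 6\right)^{2} = \left(\frac{47}{76} + 96\right)^{2} = \left(\frac{7343}{76}\right)^{2} = \frac{53919649}{5776}$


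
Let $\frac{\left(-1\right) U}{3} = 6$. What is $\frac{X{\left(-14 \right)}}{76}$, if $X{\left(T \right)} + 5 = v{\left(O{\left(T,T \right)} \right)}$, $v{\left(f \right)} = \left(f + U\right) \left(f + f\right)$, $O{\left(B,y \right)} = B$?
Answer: $\frac{891}{76} \approx 11.724$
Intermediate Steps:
$U = -18$ ($U = \left(-3\right) 6 = -18$)
$v{\left(f \right)} = 2 f \left(-18 + f\right)$ ($v{\left(f \right)} = \left(f - 18\right) \left(f + f\right) = \left(-18 + f\right) 2 f = 2 f \left(-18 + f\right)$)
$X{\left(T \right)} = -5 + 2 T \left(-18 + T\right)$
$\frac{X{\left(-14 \right)}}{76} = \frac{-5 + 2 \left(-14\right) \left(-18 - 14\right)}{76} = \left(-5 + 2 \left(-14\right) \left(-32\right)\right) \frac{1}{76} = \left(-5 + 896\right) \frac{1}{76} = 891 \cdot \frac{1}{76} = \frac{891}{76}$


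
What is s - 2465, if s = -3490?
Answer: -5955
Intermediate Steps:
s - 2465 = -3490 - 2465 = -5955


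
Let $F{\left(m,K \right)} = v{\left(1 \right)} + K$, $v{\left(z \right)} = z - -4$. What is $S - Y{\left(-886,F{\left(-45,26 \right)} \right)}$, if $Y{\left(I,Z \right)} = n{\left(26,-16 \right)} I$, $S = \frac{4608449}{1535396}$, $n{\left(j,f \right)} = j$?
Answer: $\frac{35373990705}{1535396} \approx 23039.0$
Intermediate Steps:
$S = \frac{4608449}{1535396}$ ($S = 4608449 \cdot \frac{1}{1535396} = \frac{4608449}{1535396} \approx 3.0015$)
$v{\left(z \right)} = 4 + z$ ($v{\left(z \right)} = z + 4 = 4 + z$)
$F{\left(m,K \right)} = 5 + K$ ($F{\left(m,K \right)} = \left(4 + 1\right) + K = 5 + K$)
$Y{\left(I,Z \right)} = 26 I$
$S - Y{\left(-886,F{\left(-45,26 \right)} \right)} = \frac{4608449}{1535396} - 26 \left(-886\right) = \frac{4608449}{1535396} - -23036 = \frac{4608449}{1535396} + 23036 = \frac{35373990705}{1535396}$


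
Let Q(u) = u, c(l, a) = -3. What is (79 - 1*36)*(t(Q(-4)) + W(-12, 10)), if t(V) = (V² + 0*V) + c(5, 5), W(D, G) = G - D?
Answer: 1505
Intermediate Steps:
t(V) = -3 + V² (t(V) = (V² + 0*V) - 3 = (V² + 0) - 3 = V² - 3 = -3 + V²)
(79 - 1*36)*(t(Q(-4)) + W(-12, 10)) = (79 - 1*36)*((-3 + (-4)²) + (10 - 1*(-12))) = (79 - 36)*((-3 + 16) + (10 + 12)) = 43*(13 + 22) = 43*35 = 1505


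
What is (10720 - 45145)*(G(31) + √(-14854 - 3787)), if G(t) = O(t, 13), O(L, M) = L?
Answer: -1067175 - 34425*I*√18641 ≈ -1.0672e+6 - 4.7001e+6*I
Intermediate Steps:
G(t) = t
(10720 - 45145)*(G(31) + √(-14854 - 3787)) = (10720 - 45145)*(31 + √(-14854 - 3787)) = -34425*(31 + √(-18641)) = -34425*(31 + I*√18641) = -1067175 - 34425*I*√18641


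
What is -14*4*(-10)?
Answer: 560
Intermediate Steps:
-14*4*(-10) = -56*(-10) = 560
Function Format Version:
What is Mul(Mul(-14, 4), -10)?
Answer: 560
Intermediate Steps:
Mul(Mul(-14, 4), -10) = Mul(-56, -10) = 560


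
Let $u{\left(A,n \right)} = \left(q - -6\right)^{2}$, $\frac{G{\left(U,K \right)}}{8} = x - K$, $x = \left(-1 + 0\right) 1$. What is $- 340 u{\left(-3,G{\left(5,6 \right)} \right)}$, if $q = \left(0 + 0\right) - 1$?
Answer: $-8500$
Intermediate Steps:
$x = -1$ ($x = \left(-1\right) 1 = -1$)
$q = -1$ ($q = 0 - 1 = -1$)
$G{\left(U,K \right)} = -8 - 8 K$ ($G{\left(U,K \right)} = 8 \left(-1 - K\right) = -8 - 8 K$)
$u{\left(A,n \right)} = 25$ ($u{\left(A,n \right)} = \left(-1 - -6\right)^{2} = \left(-1 + 6\right)^{2} = 5^{2} = 25$)
$- 340 u{\left(-3,G{\left(5,6 \right)} \right)} = \left(-340\right) 25 = -8500$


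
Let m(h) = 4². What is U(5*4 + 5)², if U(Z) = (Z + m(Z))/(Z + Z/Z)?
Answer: 1681/676 ≈ 2.4867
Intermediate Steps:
m(h) = 16
U(Z) = (16 + Z)/(1 + Z) (U(Z) = (Z + 16)/(Z + Z/Z) = (16 + Z)/(Z + 1) = (16 + Z)/(1 + Z))
U(5*4 + 5)² = ((16 + (5*4 + 5))/(1 + (5*4 + 5)))² = ((16 + (20 + 5))/(1 + (20 + 5)))² = ((16 + 25)/(1 + 25))² = (41/26)² = 1681/676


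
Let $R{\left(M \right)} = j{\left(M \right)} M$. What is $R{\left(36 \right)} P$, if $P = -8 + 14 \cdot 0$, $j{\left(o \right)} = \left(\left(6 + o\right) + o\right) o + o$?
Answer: $-819072$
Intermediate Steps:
$j{\left(o \right)} = o + o \left(6 + 2 o\right)$ ($j{\left(o \right)} = \left(6 + 2 o\right) o + o = o \left(6 + 2 o\right) + o = o + o \left(6 + 2 o\right)$)
$P = -8$ ($P = -8 + 0 = -8$)
$R{\left(M \right)} = M^{2} \left(7 + 2 M\right)$ ($R{\left(M \right)} = M \left(7 + 2 M\right) M = M^{2} \left(7 + 2 M\right)$)
$R{\left(36 \right)} P = 36^{2} \left(7 + 2 \cdot 36\right) \left(-8\right) = 1296 \left(7 + 72\right) \left(-8\right) = 1296 \cdot 79 \left(-8\right) = 102384 \left(-8\right) = -819072$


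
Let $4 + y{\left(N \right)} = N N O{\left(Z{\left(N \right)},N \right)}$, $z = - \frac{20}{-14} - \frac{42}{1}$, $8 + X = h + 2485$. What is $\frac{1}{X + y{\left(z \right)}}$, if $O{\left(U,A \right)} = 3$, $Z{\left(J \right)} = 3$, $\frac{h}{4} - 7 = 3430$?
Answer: $\frac{49}{1036797} \approx 4.7261 \cdot 10^{-5}$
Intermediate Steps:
$h = 13748$ ($h = 28 + 4 \cdot 3430 = 28 + 13720 = 13748$)
$X = 16225$ ($X = -8 + \left(13748 + 2485\right) = -8 + 16233 = 16225$)
$z = - \frac{284}{7}$ ($z = \left(-20\right) \left(- \frac{1}{14}\right) - 42 = \frac{10}{7} - 42 = - \frac{284}{7} \approx -40.571$)
$y{\left(N \right)} = -4 + 3 N^{2}$ ($y{\left(N \right)} = -4 + N N 3 = -4 + N^{2} \cdot 3 = -4 + 3 N^{2}$)
$\frac{1}{X + y{\left(z \right)}} = \frac{1}{16225 - \left(4 - 3 \left(- \frac{284}{7}\right)^{2}\right)} = \frac{1}{16225 + \left(-4 + 3 \cdot \frac{80656}{49}\right)} = \frac{1}{16225 + \left(-4 + \frac{241968}{49}\right)} = \frac{1}{16225 + \frac{241772}{49}} = \frac{1}{\frac{1036797}{49}} = \frac{49}{1036797}$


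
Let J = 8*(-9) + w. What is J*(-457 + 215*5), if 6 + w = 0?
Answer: -48204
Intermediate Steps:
w = -6 (w = -6 + 0 = -6)
J = -78 (J = 8*(-9) - 6 = -72 - 6 = -78)
J*(-457 + 215*5) = -78*(-457 + 215*5) = -78*(-457 + 1075) = -78*618 = -48204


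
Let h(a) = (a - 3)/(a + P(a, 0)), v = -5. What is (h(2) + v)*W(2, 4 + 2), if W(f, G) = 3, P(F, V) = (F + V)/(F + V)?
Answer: -16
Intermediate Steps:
P(F, V) = 1
h(a) = (-3 + a)/(1 + a) (h(a) = (a - 3)/(a + 1) = (-3 + a)/(1 + a))
(h(2) + v)*W(2, 4 + 2) = ((-3 + 2)/(1 + 2) - 5)*3 = (-1/3 - 5)*3 = ((⅓)*(-1) - 5)*3 = (-⅓ - 5)*3 = -16/3*3 = -16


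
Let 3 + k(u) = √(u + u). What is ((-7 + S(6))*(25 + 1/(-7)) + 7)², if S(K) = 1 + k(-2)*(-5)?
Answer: -419375/49 - 5620200*I/49 ≈ -8558.7 - 1.147e+5*I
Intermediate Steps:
k(u) = -3 + √2*√u (k(u) = -3 + √(u + u) = -3 + √(2*u) = -3 + √2*√u)
S(K) = 16 - 10*I (S(K) = 1 + (-3 + √2*√(-2))*(-5) = 1 + (-3 + √2*(I*√2))*(-5) = 1 + (-3 + 2*I)*(-5) = 1 + (15 - 10*I) = 16 - 10*I)
((-7 + S(6))*(25 + 1/(-7)) + 7)² = ((-7 + (16 - 10*I))*(25 + 1/(-7)) + 7)² = ((9 - 10*I)*(25 - ⅐) + 7)² = ((9 - 10*I)*(174/7) + 7)² = ((1566/7 - 1740*I/7) + 7)² = (1615/7 - 1740*I/7)²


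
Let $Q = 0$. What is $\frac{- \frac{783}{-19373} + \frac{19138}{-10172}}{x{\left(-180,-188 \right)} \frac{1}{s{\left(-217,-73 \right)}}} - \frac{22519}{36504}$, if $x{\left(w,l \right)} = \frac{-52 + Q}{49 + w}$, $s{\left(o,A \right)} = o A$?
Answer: $- \frac{33032155470785905}{449597308914} \approx -73471.0$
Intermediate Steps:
$s{\left(o,A \right)} = A o$
$x{\left(w,l \right)} = - \frac{52}{49 + w}$ ($x{\left(w,l \right)} = \frac{-52 + 0}{49 + w} = - \frac{52}{49 + w}$)
$\frac{- \frac{783}{-19373} + \frac{19138}{-10172}}{x{\left(-180,-188 \right)} \frac{1}{s{\left(-217,-73 \right)}}} - \frac{22519}{36504} = \frac{- \frac{783}{-19373} + \frac{19138}{-10172}}{- \frac{52}{49 - 180} \frac{1}{\left(-73\right) \left(-217\right)}} - \frac{22519}{36504} = \frac{\left(-783\right) \left(- \frac{1}{19373}\right) + 19138 \left(- \frac{1}{10172}\right)}{- \frac{52}{-131} \cdot \frac{1}{15841}} - \frac{22519}{36504} = \frac{\frac{783}{19373} - \frac{9569}{5086}}{\left(-52\right) \left(- \frac{1}{131}\right) \frac{1}{15841}} - \frac{22519}{36504} = - \frac{181397899}{98531078 \cdot \frac{52}{131} \cdot \frac{1}{15841}} - \frac{22519}{36504} = - \frac{181397899}{98531078 \cdot \frac{52}{2075171}} - \frac{22519}{36504} = \left(- \frac{181397899}{98531078}\right) \frac{2075171}{52} - \frac{22519}{36504} = - \frac{376431659465729}{5123616056} - \frac{22519}{36504} = - \frac{33032155470785905}{449597308914}$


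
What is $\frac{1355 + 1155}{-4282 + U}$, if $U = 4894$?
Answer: $\frac{1255}{306} \approx 4.1013$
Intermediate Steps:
$\frac{1355 + 1155}{-4282 + U} = \frac{1355 + 1155}{-4282 + 4894} = \frac{2510}{612} = 2510 \cdot \frac{1}{612} = \frac{1255}{306}$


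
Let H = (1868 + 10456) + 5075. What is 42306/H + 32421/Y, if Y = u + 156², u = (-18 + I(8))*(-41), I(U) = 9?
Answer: 536420903/143280765 ≈ 3.7438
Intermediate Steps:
H = 17399 (H = 12324 + 5075 = 17399)
u = 369 (u = (-18 + 9)*(-41) = -9*(-41) = 369)
Y = 24705 (Y = 369 + 156² = 369 + 24336 = 24705)
42306/H + 32421/Y = 42306/17399 + 32421/24705 = 42306*(1/17399) + 32421*(1/24705) = 42306/17399 + 10807/8235 = 536420903/143280765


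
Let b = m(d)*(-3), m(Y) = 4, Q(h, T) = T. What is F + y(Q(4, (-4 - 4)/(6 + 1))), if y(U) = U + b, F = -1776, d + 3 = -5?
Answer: -12524/7 ≈ -1789.1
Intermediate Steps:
d = -8 (d = -3 - 5 = -8)
b = -12 (b = 4*(-3) = -12)
y(U) = -12 + U (y(U) = U - 12 = -12 + U)
F + y(Q(4, (-4 - 4)/(6 + 1))) = -1776 + (-12 + (-4 - 4)/(6 + 1)) = -1776 + (-12 - 8/7) = -1776 - 92/7 = -12524/7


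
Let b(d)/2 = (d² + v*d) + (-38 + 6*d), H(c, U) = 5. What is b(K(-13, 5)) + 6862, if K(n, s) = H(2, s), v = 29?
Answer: 7186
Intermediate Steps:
K(n, s) = 5
b(d) = -76 + 2*d² + 70*d (b(d) = 2*((d² + 29*d) + (-38 + 6*d)) = 2*(-38 + d² + 35*d) = -76 + 2*d² + 70*d)
b(K(-13, 5)) + 6862 = (-76 + 2*5² + 70*5) + 6862 = (-76 + 2*25 + 350) + 6862 = (-76 + 50 + 350) + 6862 = 324 + 6862 = 7186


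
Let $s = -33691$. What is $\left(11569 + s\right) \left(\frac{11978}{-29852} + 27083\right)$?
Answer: $- \frac{4471241886009}{7463} \approx -5.9912 \cdot 10^{8}$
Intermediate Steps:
$\left(11569 + s\right) \left(\frac{11978}{-29852} + 27083\right) = \left(11569 - 33691\right) \left(\frac{11978}{-29852} + 27083\right) = - 22122 \left(11978 \left(- \frac{1}{29852}\right) + 27083\right) = - 22122 \left(- \frac{5989}{14926} + 27083\right) = \left(-22122\right) \frac{404234869}{14926} = - \frac{4471241886009}{7463}$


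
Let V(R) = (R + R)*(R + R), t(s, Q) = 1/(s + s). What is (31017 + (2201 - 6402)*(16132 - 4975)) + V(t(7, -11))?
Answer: -2295137459/49 ≈ -4.6840e+7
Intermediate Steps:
t(s, Q) = 1/(2*s)
V(R) = 4*R**2 (V(R) = (2*R)*(2*R) = 4*R**2)
(31017 + (2201 - 6402)*(16132 - 4975)) + V(t(7, -11)) = (31017 + (2201 - 6402)*(16132 - 4975)) + 4*((1/2)/7)**2 = (31017 - 4201*11157) + 4*((1/2)*(1/7))**2 = (31017 - 46870557) + 4*(1/14)**2 = -46839540 + 4*(1/196) = -46839540 + 1/49 = -2295137459/49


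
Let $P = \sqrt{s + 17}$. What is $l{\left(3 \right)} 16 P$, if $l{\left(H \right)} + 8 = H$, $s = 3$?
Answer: $- 160 \sqrt{5} \approx -357.77$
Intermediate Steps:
$l{\left(H \right)} = -8 + H$
$P = 2 \sqrt{5}$ ($P = \sqrt{3 + 17} = \sqrt{20} = 2 \sqrt{5} \approx 4.4721$)
$l{\left(3 \right)} 16 P = \left(-8 + 3\right) 16 \cdot 2 \sqrt{5} = \left(-5\right) 16 \cdot 2 \sqrt{5} = - 80 \cdot 2 \sqrt{5} = - 160 \sqrt{5}$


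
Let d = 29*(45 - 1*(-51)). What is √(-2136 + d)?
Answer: 18*√2 ≈ 25.456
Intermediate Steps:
d = 2784 (d = 29*(45 + 51) = 29*96 = 2784)
√(-2136 + d) = √(-2136 + 2784) = √648 = 18*√2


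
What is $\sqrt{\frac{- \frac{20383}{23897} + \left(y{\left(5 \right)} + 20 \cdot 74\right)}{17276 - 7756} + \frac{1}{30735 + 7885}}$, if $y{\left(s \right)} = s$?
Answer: $\frac{\sqrt{38381439557584946990}}{15689336380} \approx 0.39487$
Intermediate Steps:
$\sqrt{\frac{- \frac{20383}{23897} + \left(y{\left(5 \right)} + 20 \cdot 74\right)}{17276 - 7756} + \frac{1}{30735 + 7885}} = \sqrt{\frac{- \frac{20383}{23897} + \left(5 + 20 \cdot 74\right)}{17276 - 7756} + \frac{1}{30735 + 7885}} = \sqrt{\frac{\left(-20383\right) \frac{1}{23897} + \left(5 + 1480\right)}{17276 - 7756} + \frac{1}{38620}} = \sqrt{\frac{- \frac{20383}{23897} + 1485}{9520} + \frac{1}{38620}} = \sqrt{\frac{35466662}{23897} \cdot \frac{1}{9520} + \frac{1}{38620}} = \sqrt{\frac{2533333}{16249960} + \frac{1}{38620}} = \sqrt{\frac{4892678521}{31378672760}} = \frac{\sqrt{38381439557584946990}}{15689336380}$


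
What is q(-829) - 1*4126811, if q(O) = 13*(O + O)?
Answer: -4148365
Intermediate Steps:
q(O) = 26*O (q(O) = 13*(2*O) = 26*O)
q(-829) - 1*4126811 = 26*(-829) - 1*4126811 = -21554 - 4126811 = -4148365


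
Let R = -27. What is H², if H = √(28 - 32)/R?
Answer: -4/729 ≈ -0.0054870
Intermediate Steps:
H = -2*I/27 (H = √(28 - 32)/(-27) = √(-4)*(-1/27) = (2*I)*(-1/27) = -2*I/27 ≈ -0.074074*I)
H² = (-2*I/27)² = -4/729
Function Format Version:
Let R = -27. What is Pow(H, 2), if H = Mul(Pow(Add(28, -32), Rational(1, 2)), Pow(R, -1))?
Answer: Rational(-4, 729) ≈ -0.0054870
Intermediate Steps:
H = Mul(Rational(-2, 27), I) (H = Mul(Pow(Add(28, -32), Rational(1, 2)), Pow(-27, -1)) = Mul(Pow(-4, Rational(1, 2)), Rational(-1, 27)) = Mul(Mul(2, I), Rational(-1, 27)) = Mul(Rational(-2, 27), I) ≈ Mul(-0.074074, I))
Pow(H, 2) = Pow(Mul(Rational(-2, 27), I), 2) = Rational(-4, 729)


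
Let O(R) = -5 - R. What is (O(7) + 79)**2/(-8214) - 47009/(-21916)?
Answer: 143875501/90009012 ≈ 1.5985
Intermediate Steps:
(O(7) + 79)**2/(-8214) - 47009/(-21916) = ((-5 - 1*7) + 79)**2/(-8214) - 47009/(-21916) = ((-5 - 7) + 79)**2*(-1/8214) - 47009*(-1/21916) = (-12 + 79)**2*(-1/8214) + 47009/21916 = 67**2*(-1/8214) + 47009/21916 = 4489*(-1/8214) + 47009/21916 = -4489/8214 + 47009/21916 = 143875501/90009012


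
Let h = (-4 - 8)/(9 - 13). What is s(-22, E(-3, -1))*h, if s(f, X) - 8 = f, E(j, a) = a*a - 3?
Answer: -42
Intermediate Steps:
h = 3 (h = -12/(-4) = -12*(-¼) = 3)
E(j, a) = -3 + a² (E(j, a) = a² - 3 = -3 + a²)
s(f, X) = 8 + f
s(-22, E(-3, -1))*h = (8 - 22)*3 = -14*3 = -42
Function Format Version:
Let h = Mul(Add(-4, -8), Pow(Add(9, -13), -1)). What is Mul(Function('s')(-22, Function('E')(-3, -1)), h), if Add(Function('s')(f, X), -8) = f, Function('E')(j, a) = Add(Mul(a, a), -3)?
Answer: -42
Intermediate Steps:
h = 3 (h = Mul(-12, Pow(-4, -1)) = Mul(-12, Rational(-1, 4)) = 3)
Function('E')(j, a) = Add(-3, Pow(a, 2)) (Function('E')(j, a) = Add(Pow(a, 2), -3) = Add(-3, Pow(a, 2)))
Function('s')(f, X) = Add(8, f)
Mul(Function('s')(-22, Function('E')(-3, -1)), h) = Mul(Add(8, -22), 3) = Mul(-14, 3) = -42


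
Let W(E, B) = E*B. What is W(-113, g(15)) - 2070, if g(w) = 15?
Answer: -3765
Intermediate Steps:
W(E, B) = B*E
W(-113, g(15)) - 2070 = 15*(-113) - 2070 = -1695 - 2070 = -3765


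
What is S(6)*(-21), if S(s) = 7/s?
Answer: -49/2 ≈ -24.500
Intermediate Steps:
S(6)*(-21) = (7/6)*(-21) = -49/2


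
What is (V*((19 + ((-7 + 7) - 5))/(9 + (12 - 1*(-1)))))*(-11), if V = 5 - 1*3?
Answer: -14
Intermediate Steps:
V = 2 (V = 5 - 3 = 2)
(V*((19 + ((-7 + 7) - 5))/(9 + (12 - 1*(-1)))))*(-11) = (2*((19 + ((-7 + 7) - 5))/(9 + (12 - 1*(-1)))))*(-11) = (2*((19 + (0 - 5))/(9 + (12 + 1))))*(-11) = (2*((19 - 5)/(9 + 13)))*(-11) = (2*(14/22))*(-11) = (2*(14*(1/22)))*(-11) = (2*(7/11))*(-11) = (14/11)*(-11) = -14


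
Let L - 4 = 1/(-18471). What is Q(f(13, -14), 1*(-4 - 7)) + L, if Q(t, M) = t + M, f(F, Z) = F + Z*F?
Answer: -3250897/18471 ≈ -176.00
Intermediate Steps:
L = 73883/18471 (L = 4 + 1/(-18471) = 4 - 1/18471 = 73883/18471 ≈ 3.9999)
f(F, Z) = F + F*Z
Q(t, M) = M + t
Q(f(13, -14), 1*(-4 - 7)) + L = (1*(-4 - 7) + 13*(1 - 14)) + 73883/18471 = (1*(-11) + 13*(-13)) + 73883/18471 = (-11 - 169) + 73883/18471 = -180 + 73883/18471 = -3250897/18471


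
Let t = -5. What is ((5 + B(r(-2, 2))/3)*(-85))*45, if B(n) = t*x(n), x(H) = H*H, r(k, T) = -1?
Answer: -12750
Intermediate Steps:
x(H) = H²
B(n) = -5*n²
((5 + B(r(-2, 2))/3)*(-85))*45 = ((5 + (-5*(-1)²)/3)*(-85))*45 = ((5 + (-5*1)/3)*(-85))*45 = ((5 + (⅓)*(-5))*(-85))*45 = ((5 - 5/3)*(-85))*45 = ((10/3)*(-85))*45 = -850/3*45 = -12750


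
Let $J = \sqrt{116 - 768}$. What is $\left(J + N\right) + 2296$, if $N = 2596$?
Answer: $4892 + 2 i \sqrt{163} \approx 4892.0 + 25.534 i$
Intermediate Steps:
$J = 2 i \sqrt{163}$ ($J = \sqrt{-652} = 2 i \sqrt{163} \approx 25.534 i$)
$\left(J + N\right) + 2296 = \left(2 i \sqrt{163} + 2596\right) + 2296 = \left(2596 + 2 i \sqrt{163}\right) + 2296 = 4892 + 2 i \sqrt{163}$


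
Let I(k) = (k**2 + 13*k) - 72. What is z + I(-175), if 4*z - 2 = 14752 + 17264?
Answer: 72565/2 ≈ 36283.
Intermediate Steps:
z = 16009/2 (z = 1/2 + (14752 + 17264)/4 = 1/2 + (1/4)*32016 = 1/2 + 8004 = 16009/2 ≈ 8004.5)
I(k) = -72 + k**2 + 13*k
z + I(-175) = 16009/2 + (-72 + (-175)**2 + 13*(-175)) = 16009/2 + (-72 + 30625 - 2275) = 16009/2 + 28278 = 72565/2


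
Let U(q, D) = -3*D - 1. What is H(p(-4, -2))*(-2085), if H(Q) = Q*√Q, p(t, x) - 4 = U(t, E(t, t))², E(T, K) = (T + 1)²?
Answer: -3285960*√197 ≈ -4.6121e+7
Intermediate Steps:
E(T, K) = (1 + T)²
U(q, D) = -1 - 3*D
p(t, x) = 4 + (-1 - 3*(1 + t)²)²
H(Q) = Q^(3/2)
H(p(-4, -2))*(-2085) = (4 + (1 + 3*(1 - 4)²)²)^(3/2)*(-2085) = (4 + (1 + 3*(-3)²)²)^(3/2)*(-2085) = (4 + (1 + 3*9)²)^(3/2)*(-2085) = (4 + (1 + 27)²)^(3/2)*(-2085) = (4 + 28²)^(3/2)*(-2085) = (4 + 784)^(3/2)*(-2085) = 788^(3/2)*(-2085) = (1576*√197)*(-2085) = -3285960*√197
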